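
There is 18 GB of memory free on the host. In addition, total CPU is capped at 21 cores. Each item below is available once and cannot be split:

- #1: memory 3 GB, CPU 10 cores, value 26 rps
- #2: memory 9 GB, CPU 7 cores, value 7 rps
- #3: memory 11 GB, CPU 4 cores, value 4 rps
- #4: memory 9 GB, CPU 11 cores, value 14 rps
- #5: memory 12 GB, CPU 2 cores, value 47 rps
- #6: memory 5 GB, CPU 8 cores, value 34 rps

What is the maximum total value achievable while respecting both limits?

81 rps

Feasible sets respecting both limits:
- #5+#6: memory 17, CPU 10, value 81
- #1+#5: memory 15, CPU 12, value 73
- #1+#6: memory 8, CPU 18, value 60
- #4+#6: memory 14, CPU 19, value 48
Best: 81 rps.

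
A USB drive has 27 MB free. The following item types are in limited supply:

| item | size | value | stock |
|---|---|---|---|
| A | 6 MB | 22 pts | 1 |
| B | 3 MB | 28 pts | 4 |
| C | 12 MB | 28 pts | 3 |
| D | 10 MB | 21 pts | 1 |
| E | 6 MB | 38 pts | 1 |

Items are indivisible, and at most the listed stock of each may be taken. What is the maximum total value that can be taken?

Top feasible selections:
- 1×A + 4×B + 1×E: size 24, value 172
- 4×B + 1×E: size 18, value 150
Best: 172 pts.

172 pts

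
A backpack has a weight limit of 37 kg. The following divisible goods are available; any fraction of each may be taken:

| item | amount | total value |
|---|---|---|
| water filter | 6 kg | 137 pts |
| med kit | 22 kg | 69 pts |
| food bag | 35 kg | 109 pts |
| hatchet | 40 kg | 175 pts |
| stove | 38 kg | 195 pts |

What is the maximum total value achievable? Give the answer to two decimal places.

Take in order of value per unit:
- water filter (137/6 per unit): all 6 → value 137, running total 137.00
- stove (195/38 per unit): 31 of 38 → value 31×195/38 = 159.0789, running total 296.08
Total 296.08.

296.08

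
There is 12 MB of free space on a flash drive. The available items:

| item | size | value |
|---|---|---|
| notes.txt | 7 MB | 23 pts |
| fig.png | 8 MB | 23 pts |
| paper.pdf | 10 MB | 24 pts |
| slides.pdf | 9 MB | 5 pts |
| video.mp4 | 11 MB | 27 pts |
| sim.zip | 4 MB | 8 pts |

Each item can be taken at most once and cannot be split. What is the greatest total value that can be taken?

Check high-value combinations within 12 MB:
- notes.txt+sim.zip: size 7+4=11, value 23+8=31
- fig.png+sim.zip: size 8+4=12, value 23+8=31
- video.mp4: size 11, value 27
- paper.pdf: size 10, value 24
Best: 31 pts.

31 pts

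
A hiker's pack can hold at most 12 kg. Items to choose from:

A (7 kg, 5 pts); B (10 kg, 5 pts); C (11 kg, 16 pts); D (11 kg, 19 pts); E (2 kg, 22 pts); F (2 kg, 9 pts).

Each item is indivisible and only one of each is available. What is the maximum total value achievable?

This is a 0/1 knapsack; check combinations near the capacity.
- A+E+F: weight 7+2+2=11, value 5+22+9=36
- E+F: weight 2+2=4, value 22+9=31
- A+E: weight 7+2=9, value 5+22=27
- B+E: weight 10+2=12, value 5+22=27
Best: 36 pts.

36 pts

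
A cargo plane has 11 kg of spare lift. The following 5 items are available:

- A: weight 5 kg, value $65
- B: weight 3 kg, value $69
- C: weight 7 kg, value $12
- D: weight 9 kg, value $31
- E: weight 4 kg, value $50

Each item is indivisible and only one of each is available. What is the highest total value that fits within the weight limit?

Check high-value combinations within 11 kg:
- A+B: weight 5+3=8, value 65+69=134
- B+E: weight 3+4=7, value 69+50=119
- A+E: weight 5+4=9, value 65+50=115
- B+C: weight 3+7=10, value 69+12=81
- B: weight 3, value 69
Best: $134.

$134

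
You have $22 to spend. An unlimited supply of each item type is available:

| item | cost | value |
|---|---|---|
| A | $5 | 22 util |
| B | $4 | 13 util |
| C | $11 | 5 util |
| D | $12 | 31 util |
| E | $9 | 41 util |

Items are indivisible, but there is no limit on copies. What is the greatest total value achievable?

Best value-per-unit is E at 41/9; filling with it alone gives 2×41 = 82.
Optimal mix: 1×B + 2×E → cost 22, value 95.

95 util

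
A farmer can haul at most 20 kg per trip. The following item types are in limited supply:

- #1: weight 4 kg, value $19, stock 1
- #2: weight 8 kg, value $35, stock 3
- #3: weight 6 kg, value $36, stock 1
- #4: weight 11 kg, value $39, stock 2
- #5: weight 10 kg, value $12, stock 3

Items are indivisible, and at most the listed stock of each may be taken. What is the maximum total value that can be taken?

$90

Best selections within weight 20 and stock limits:
- 1×#1 + 1×#2 + 1×#3: weight 18, value 90
- 1×#1 + 2×#2: weight 20, value 89
Best: $90.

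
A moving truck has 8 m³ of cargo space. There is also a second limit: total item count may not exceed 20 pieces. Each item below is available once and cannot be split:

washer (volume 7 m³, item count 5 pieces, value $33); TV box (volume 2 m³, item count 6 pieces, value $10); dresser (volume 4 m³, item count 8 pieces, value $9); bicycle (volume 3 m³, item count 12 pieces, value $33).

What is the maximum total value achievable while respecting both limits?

Feasible sets respecting both limits:
- TV box+bicycle: volume 5, item count 18, value 43
- dresser+bicycle: volume 7, item count 20, value 42
- washer: volume 7, item count 5, value 33
- bicycle: volume 3, item count 12, value 33
Best: $43.

$43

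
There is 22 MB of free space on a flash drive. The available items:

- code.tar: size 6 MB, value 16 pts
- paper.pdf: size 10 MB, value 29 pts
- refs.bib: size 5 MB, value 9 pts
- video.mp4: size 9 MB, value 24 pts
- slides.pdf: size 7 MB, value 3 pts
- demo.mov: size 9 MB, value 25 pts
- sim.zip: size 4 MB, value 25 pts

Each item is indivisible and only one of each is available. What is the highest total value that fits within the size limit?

Check high-value combinations within 22 MB:
- video.mp4+demo.mov+sim.zip: size 9+9+4=22, value 24+25+25=74
- code.tar+paper.pdf+sim.zip: size 6+10+4=20, value 16+29+25=70
- code.tar+demo.mov+sim.zip: size 6+9+4=19, value 16+25+25=66
- code.tar+video.mp4+sim.zip: size 6+9+4=19, value 16+24+25=65
Best: 74 pts.

74 pts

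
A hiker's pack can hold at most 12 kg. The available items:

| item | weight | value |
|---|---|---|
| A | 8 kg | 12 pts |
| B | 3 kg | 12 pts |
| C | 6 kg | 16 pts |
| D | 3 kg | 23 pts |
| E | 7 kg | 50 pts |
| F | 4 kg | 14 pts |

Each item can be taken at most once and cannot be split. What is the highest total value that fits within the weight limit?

Check high-value combinations within 12 kg:
- D+E: weight 3+7=10, value 23+50=73
- E+F: weight 7+4=11, value 50+14=64
- B+E: weight 3+7=10, value 12+50=62
- B+C+D: weight 3+6+3=12, value 12+16+23=51
- E: weight 7, value 50
Best: 73 pts.

73 pts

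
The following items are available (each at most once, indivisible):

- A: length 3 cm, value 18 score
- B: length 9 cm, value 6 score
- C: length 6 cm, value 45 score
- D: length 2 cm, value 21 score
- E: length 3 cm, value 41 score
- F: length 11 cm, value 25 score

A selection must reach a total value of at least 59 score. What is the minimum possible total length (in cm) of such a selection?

Subsets with value ≥ 59, sorted by total length:
- D+E: length 5, value 62
- A+E: length 6, value 59
- A+D+E: length 8, value 80
- C+D: length 8, value 66
Minimum length: 5 cm.

5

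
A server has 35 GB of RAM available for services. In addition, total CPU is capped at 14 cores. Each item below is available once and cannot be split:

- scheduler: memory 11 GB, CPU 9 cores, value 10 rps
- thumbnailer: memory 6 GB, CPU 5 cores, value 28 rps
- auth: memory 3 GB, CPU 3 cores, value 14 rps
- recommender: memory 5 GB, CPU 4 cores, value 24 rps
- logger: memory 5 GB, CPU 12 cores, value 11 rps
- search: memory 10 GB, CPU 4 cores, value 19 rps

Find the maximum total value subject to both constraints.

Feasible sets respecting both limits:
- thumbnailer+recommender+search: memory 21, CPU 13, value 71
- thumbnailer+auth+recommender: memory 14, CPU 12, value 66
- thumbnailer+auth+search: memory 19, CPU 12, value 61
- auth+recommender+search: memory 18, CPU 11, value 57
Best: 71 rps.

71 rps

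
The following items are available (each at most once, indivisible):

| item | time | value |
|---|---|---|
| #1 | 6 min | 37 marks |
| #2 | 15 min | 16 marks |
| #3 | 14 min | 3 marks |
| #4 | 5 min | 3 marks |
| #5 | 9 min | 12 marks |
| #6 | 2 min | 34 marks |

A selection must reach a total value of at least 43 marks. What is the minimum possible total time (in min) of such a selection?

Subsets with value ≥ 43, sorted by total time:
- #1+#6: time 8, value 71
- #5+#6: time 11, value 46
Minimum time: 8 min.

8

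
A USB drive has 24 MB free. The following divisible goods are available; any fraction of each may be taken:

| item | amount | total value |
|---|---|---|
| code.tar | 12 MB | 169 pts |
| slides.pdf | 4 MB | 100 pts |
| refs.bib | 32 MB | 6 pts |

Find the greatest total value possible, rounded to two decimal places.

Take in order of value per unit:
- slides.pdf (100/4 per unit): all 4 → value 100, running total 100.00
- code.tar (169/12 per unit): all 12 → value 169, running total 269.00
- refs.bib (6/32 per unit): 8 of 32 → value 8×6/32 = 1.5000, running total 270.50
Total 270.50.

270.50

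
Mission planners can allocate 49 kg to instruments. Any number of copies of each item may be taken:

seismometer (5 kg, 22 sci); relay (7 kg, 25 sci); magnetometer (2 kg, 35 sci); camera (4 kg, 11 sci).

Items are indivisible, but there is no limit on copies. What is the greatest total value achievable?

840 sci

Best value-per-unit is magnetometer at 35/2, and filling with it alone uses mass 24×2=48. No mix of the others beats 24×35 = 840.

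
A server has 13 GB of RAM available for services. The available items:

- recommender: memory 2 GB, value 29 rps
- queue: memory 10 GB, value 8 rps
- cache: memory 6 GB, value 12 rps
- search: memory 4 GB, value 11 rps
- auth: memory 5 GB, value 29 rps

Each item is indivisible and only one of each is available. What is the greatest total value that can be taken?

70 rps

Check high-value combinations within 13 GB:
- recommender+cache+auth: memory 2+6+5=13, value 29+12+29=70
- recommender+search+auth: memory 2+4+5=11, value 29+11+29=69
- recommender+auth: memory 2+5=7, value 29+29=58
- recommender+cache+search: memory 2+6+4=12, value 29+12+11=52
Best: 70 rps.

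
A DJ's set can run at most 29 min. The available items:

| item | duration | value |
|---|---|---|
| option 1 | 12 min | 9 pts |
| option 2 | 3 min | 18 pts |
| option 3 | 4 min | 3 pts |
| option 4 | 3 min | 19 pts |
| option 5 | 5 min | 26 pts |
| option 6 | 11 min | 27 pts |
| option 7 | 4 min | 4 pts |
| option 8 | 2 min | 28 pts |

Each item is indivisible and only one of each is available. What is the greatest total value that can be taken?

Check high-value combinations within 29 min:
- option 2+option 4+option 5+option 6+option 7+option 8: duration 3+3+5+11+4+2=28, value 18+19+26+27+4+28=122
- option 2+option 3+option 4+option 5+option 6+option 8: duration 3+4+3+5+11+2=28, value 18+3+19+26+27+28=121
- option 2+option 4+option 5+option 6+option 8: duration 3+3+5+11+2=24, value 18+19+26+27+28=118
Best: 122 pts.

122 pts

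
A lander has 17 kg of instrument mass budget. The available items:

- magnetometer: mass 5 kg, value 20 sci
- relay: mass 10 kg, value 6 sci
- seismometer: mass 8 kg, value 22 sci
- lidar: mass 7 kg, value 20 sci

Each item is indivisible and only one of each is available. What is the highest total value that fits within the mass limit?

42 sci

Check high-value combinations within 17 kg:
- magnetometer+seismometer: mass 5+8=13, value 20+22=42
- seismometer+lidar: mass 8+7=15, value 22+20=42
- magnetometer+lidar: mass 5+7=12, value 20+20=40
Best: 42 sci.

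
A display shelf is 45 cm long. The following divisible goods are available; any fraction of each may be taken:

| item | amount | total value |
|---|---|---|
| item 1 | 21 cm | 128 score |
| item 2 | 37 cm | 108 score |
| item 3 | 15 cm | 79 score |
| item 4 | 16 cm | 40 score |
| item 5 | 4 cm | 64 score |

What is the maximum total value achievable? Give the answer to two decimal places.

Take in order of value per unit:
- item 5 (64/4 per unit): all 4 → value 64, running total 64.00
- item 1 (128/21 per unit): all 21 → value 128, running total 192.00
- item 3 (79/15 per unit): all 15 → value 79, running total 271.00
- item 2 (108/37 per unit): 5 of 37 → value 5×108/37 = 14.5946, running total 285.59
Total 285.59.

285.59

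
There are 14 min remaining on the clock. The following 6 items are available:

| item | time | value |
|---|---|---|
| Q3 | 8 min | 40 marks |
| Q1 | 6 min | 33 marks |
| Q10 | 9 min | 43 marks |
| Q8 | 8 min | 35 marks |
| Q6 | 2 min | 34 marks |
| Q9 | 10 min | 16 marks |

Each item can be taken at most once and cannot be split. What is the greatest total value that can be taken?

77 marks

Check high-value combinations within 14 min:
- Q10+Q6: time 9+2=11, value 43+34=77
- Q3+Q6: time 8+2=10, value 40+34=74
- Q3+Q1: time 8+6=14, value 40+33=73
Best: 77 marks.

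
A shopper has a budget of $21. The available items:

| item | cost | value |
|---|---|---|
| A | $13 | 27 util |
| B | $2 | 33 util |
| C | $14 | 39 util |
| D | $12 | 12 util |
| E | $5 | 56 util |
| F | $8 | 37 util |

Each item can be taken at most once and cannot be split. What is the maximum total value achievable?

Check high-value combinations within $21:
- B+C+E: cost 2+14+5=21, value 33+39+56=128
- B+E+F: cost 2+5+8=15, value 33+56+37=126
- A+B+E: cost 13+2+5=20, value 27+33+56=116
- B+D+E: cost 2+12+5=19, value 33+12+56=101
- C+E: cost 14+5=19, value 39+56=95
Best: 128 util.

128 util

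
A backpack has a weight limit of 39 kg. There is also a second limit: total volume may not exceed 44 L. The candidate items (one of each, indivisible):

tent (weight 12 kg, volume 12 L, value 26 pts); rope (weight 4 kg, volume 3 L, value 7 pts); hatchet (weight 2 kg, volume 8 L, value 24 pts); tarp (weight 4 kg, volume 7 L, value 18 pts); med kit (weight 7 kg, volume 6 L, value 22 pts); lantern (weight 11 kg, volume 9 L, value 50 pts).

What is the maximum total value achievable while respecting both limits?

Feasible sets respecting both limits:
- tent+hatchet+tarp+med kit+lantern: weight 36, volume 42, value 140
- tent+rope+hatchet+med kit+lantern: weight 36, volume 38, value 129
- tent+rope+hatchet+tarp+lantern: weight 33, volume 39, value 125
Best: 140 pts.

140 pts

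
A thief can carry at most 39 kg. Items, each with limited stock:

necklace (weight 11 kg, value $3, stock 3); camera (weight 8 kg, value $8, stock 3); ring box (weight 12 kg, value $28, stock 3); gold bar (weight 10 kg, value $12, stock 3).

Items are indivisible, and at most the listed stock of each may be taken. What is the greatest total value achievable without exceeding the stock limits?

$84

Top feasible selections:
- 3×ring box: weight 36, value 84
- 2×ring box + 1×gold bar: weight 34, value 68
- 1×camera + 2×ring box: weight 32, value 64
Best: $84.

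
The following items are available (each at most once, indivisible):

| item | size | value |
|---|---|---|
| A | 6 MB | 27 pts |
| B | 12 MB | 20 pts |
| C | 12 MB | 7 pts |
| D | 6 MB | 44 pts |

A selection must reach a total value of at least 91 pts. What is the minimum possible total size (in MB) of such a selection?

Subsets with value ≥ 91, sorted by total size:
- A+B+D: size 24, value 91
- A+B+C+D: size 36, value 98
Minimum size: 24 MB.

24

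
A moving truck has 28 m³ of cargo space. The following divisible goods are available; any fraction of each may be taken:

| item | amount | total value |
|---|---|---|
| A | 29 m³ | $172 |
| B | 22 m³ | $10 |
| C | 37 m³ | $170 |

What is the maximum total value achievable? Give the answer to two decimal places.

Take in order of value per unit:
- A (172/29 per unit): 28 of 29 → value 28×172/29 = 166.0690, running total 166.07
Total 166.07.

166.07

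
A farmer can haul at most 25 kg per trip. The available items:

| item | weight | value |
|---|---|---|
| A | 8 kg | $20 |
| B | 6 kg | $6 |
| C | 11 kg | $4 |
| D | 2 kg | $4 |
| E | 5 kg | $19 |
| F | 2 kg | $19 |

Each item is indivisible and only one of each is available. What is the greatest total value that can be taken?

Check high-value combinations within 25 kg:
- A+B+D+E+F: weight 8+6+2+5+2=23, value 20+6+4+19+19=68
- A+B+E+F: weight 8+6+5+2=21, value 20+6+19+19=64
- A+D+E+F: weight 8+2+5+2=17, value 20+4+19+19=62
- A+E+F: weight 8+5+2=15, value 20+19+19=58
Best: $68.

$68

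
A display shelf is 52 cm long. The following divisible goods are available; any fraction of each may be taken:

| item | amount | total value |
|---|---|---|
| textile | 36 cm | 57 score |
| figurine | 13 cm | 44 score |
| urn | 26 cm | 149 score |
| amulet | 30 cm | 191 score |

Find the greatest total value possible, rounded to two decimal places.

Take in order of value per unit:
- amulet (191/30 per unit): all 30 → value 191, running total 191.00
- urn (149/26 per unit): 22 of 26 → value 22×149/26 = 126.0769, running total 317.08
Total 317.08.

317.08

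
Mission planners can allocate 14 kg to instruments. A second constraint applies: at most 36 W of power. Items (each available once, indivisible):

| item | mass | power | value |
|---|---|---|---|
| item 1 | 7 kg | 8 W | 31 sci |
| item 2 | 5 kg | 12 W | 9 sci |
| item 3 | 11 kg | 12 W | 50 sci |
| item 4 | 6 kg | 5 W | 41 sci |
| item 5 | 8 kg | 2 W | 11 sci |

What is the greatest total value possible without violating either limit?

72 sci

Feasible sets respecting both limits:
- item 1+item 4: mass 13, power 13, value 72
- item 4+item 5: mass 14, power 7, value 52
- item 3: mass 11, power 12, value 50
Best: 72 sci.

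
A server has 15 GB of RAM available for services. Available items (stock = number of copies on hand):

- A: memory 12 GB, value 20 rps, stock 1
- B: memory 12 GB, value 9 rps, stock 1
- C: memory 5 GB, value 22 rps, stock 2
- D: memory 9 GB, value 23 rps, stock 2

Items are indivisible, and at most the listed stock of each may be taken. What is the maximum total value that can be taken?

Best selections within memory 15 and stock limits:
- 1×C + 1×D: memory 14, value 45
- 2×C: memory 10, value 44
Best: 45 rps.

45 rps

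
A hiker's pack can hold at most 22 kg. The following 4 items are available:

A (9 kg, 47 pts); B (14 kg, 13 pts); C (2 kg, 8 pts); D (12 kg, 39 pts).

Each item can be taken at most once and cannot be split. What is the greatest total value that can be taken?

Check high-value combinations within 22 kg:
- A+D: weight 9+12=21, value 47+39=86
- A+C: weight 9+2=11, value 47+8=55
- A: weight 9, value 47
- C+D: weight 2+12=14, value 8+39=47
- D: weight 12, value 39
Best: 86 pts.

86 pts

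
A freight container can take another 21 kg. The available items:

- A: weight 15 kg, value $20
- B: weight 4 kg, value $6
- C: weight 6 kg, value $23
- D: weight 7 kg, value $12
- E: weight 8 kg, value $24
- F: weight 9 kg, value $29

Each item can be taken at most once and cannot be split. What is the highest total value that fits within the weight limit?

$59

Check high-value combinations within 21 kg:
- C+D+E: weight 6+7+8=21, value 23+12+24=59
- B+E+F: weight 4+8+9=21, value 6+24+29=59
- B+C+F: weight 4+6+9=19, value 6+23+29=58
Best: $59.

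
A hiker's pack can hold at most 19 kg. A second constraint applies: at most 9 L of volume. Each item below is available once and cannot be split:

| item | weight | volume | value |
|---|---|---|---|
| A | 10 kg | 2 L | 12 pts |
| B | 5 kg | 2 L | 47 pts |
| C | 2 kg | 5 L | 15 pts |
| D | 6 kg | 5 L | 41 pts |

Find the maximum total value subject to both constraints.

Feasible sets respecting both limits:
- B+D: weight 11, volume 7, value 88
- A+B+C: weight 17, volume 9, value 74
- B+C: weight 7, volume 7, value 62
- A+B: weight 15, volume 4, value 59
Best: 88 pts.

88 pts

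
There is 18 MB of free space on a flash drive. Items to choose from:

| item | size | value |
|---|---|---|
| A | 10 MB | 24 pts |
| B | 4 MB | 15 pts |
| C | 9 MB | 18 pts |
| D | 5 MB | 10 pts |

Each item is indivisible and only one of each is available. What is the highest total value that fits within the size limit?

Check high-value combinations within 18 MB:
- B+C+D: size 4+9+5=18, value 15+18+10=43
- A+B: size 10+4=14, value 24+15=39
- A+D: size 10+5=15, value 24+10=34
- B+C: size 4+9=13, value 15+18=33
Best: 43 pts.

43 pts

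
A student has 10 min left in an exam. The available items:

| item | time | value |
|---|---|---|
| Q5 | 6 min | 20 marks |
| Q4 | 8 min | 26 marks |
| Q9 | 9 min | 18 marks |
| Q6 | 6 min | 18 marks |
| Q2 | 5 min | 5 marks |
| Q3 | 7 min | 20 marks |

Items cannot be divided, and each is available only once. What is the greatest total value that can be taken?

26 marks

Check high-value combinations within 10 min:
- Q4: time 8, value 26
- Q5: time 6, value 20
- Q3: time 7, value 20
- Q6: time 6, value 18
Best: 26 marks.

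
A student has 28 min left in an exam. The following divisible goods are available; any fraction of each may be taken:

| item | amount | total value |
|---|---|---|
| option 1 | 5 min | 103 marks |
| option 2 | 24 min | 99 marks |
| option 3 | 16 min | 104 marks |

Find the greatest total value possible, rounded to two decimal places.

235.88

Take in order of value per unit:
- option 1 (103/5 per unit): all 5 → value 103, running total 103.00
- option 3 (104/16 per unit): all 16 → value 104, running total 207.00
- option 2 (99/24 per unit): 7 of 24 → value 7×99/24 = 28.8750, running total 235.88
Total 235.88.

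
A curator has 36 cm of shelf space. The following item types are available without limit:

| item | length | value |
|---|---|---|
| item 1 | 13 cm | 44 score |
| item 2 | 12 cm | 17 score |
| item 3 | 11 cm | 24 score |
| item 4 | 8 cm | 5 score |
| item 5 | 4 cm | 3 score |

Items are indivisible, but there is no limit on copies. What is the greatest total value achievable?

94 score

Best value-per-unit is item 1 at 44/13; filling with it alone gives 2×44 = 88.
Optimal mix: 2×item 1 + 2×item 5 → length 34, value 94.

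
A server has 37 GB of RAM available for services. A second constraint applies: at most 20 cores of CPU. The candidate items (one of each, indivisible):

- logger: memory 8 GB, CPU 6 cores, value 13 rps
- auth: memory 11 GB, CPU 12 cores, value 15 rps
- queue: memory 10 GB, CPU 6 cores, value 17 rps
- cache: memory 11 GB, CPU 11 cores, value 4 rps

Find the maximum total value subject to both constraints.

32 rps

Feasible sets respecting both limits:
- auth+queue: memory 21, CPU 18, value 32
- logger+queue: memory 18, CPU 12, value 30
- logger+auth: memory 19, CPU 18, value 28
Best: 32 rps.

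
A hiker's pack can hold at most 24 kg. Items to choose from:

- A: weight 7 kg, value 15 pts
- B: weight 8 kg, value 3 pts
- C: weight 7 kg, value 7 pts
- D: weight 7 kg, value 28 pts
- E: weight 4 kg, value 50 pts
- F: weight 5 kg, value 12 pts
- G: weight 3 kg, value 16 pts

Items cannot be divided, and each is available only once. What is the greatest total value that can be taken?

Check high-value combinations within 24 kg:
- A+D+E+G: weight 7+7+4+3=21, value 15+28+50+16=109
- D+E+F+G: weight 7+4+5+3=19, value 28+50+12+16=106
- A+D+E+F: weight 7+7+4+5=23, value 15+28+50+12=105
- C+D+E+G: weight 7+7+4+3=21, value 7+28+50+16=101
- B+D+E+G: weight 8+7+4+3=22, value 3+28+50+16=97
Best: 109 pts.

109 pts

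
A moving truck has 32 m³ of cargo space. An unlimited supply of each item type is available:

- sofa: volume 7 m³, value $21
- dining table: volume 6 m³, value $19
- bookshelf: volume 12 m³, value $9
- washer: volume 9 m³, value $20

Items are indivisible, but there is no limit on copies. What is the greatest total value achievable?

Best value-per-unit is dining table at 19/6; filling with it alone gives 5×19 = 95.
Optimal mix: 2×sofa + 3×dining table → volume 32, value 99.

$99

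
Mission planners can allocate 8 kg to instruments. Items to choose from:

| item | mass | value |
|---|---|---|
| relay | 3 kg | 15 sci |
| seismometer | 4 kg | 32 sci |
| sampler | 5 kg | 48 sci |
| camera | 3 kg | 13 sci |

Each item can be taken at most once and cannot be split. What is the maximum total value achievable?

63 sci

Check high-value combinations within 8 kg:
- relay+sampler: mass 3+5=8, value 15+48=63
- sampler+camera: mass 5+3=8, value 48+13=61
- sampler: mass 5, value 48
- relay+seismometer: mass 3+4=7, value 15+32=47
- seismometer+camera: mass 4+3=7, value 32+13=45
Best: 63 sci.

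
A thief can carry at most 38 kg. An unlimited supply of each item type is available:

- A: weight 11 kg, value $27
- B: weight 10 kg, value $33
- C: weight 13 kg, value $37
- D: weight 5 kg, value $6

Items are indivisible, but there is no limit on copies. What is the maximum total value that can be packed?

$109

Best value-per-unit is B at 33/10; filling with it alone gives 3×33 = 99.
Optimal mix: 2×B + 1×C + 1×D → weight 38, value 109.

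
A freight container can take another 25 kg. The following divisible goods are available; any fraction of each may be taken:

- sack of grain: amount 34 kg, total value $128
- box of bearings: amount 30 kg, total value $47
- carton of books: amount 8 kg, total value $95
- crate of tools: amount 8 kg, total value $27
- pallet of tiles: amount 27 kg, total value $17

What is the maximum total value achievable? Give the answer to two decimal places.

159.00

Take in order of value per unit:
- carton of books (95/8 per unit): all 8 → value 95, running total 95.00
- sack of grain (128/34 per unit): 17 of 34 → value 17×128/34 = 64.0000, running total 159.00
Total 159.00.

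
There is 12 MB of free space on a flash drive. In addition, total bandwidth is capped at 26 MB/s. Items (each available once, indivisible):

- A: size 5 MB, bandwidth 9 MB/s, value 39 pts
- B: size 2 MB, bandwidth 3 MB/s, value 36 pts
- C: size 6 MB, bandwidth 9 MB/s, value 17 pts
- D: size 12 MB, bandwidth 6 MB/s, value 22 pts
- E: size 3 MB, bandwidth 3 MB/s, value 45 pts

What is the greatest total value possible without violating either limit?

120 pts

Feasible sets respecting both limits:
- A+B+E: size 10, bandwidth 15, value 120
- B+C+E: size 11, bandwidth 15, value 98
- A+E: size 8, bandwidth 12, value 84
- B+E: size 5, bandwidth 6, value 81
Best: 120 pts.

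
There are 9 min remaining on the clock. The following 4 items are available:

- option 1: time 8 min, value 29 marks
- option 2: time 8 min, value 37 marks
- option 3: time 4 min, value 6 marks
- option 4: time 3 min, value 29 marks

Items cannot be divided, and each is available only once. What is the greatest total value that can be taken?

37 marks

Check high-value combinations within 9 min:
- option 2: time 8, value 37
- option 3+option 4: time 4+3=7, value 6+29=35
- option 4: time 3, value 29
Best: 37 marks.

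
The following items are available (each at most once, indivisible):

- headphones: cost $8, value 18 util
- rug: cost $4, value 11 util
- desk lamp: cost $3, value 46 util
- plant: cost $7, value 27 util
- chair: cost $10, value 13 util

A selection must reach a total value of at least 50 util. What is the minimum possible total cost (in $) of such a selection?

7

Subsets with value ≥ 50, sorted by total cost:
- rug+desk lamp: cost 7, value 57
- desk lamp+plant: cost 10, value 73
- headphones+desk lamp: cost 11, value 64
- desk lamp+chair: cost 13, value 59
Minimum cost: 7 $.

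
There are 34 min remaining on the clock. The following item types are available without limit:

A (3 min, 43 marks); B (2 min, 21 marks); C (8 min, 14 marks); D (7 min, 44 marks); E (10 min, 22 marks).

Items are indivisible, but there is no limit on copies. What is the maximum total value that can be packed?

Best value-per-unit is A at 43/3, and filling with it alone uses time 11×3=33. No mix of the others beats 11×43 = 473.

473 marks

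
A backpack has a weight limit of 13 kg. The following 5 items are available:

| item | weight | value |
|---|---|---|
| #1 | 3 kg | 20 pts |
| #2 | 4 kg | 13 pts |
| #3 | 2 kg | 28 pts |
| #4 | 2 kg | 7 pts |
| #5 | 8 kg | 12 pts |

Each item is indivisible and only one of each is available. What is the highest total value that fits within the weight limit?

68 pts

This is a 0/1 knapsack; check combinations near the capacity.
- #1+#2+#3+#4: weight 3+4+2+2=11, value 20+13+28+7=68
- #1+#2+#3: weight 3+4+2=9, value 20+13+28=61
- #1+#3+#5: weight 3+2+8=13, value 20+28+12=60
Best: 68 pts.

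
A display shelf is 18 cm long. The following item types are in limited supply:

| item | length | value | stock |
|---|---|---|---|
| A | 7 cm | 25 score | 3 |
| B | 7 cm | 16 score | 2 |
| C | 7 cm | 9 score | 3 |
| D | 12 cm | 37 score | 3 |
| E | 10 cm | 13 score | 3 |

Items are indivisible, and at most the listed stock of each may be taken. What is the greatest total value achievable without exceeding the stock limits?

50 score

Best selections within length 18 and stock limits:
- 2×A: length 14, value 50
- 1×A + 1×B: length 14, value 41
- 1×A + 1×E: length 17, value 38
Best: 50 score.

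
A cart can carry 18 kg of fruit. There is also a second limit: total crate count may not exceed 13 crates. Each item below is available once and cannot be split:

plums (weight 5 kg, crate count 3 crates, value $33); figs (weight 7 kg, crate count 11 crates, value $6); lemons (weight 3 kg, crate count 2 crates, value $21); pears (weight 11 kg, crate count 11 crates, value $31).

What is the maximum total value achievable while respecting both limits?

Feasible sets respecting both limits:
- plums+lemons: weight 8, crate count 5, value 54
- lemons+pears: weight 14, crate count 13, value 52
- plums: weight 5, crate count 3, value 33
Best: $54.

$54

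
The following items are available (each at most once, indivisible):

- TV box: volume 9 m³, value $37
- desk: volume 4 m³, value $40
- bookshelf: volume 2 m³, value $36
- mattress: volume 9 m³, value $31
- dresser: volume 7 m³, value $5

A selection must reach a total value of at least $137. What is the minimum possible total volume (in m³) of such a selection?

24

Subsets with value ≥ 137, sorted by total volume:
- TV box+desk+bookshelf+mattress: volume 24, value 144
- TV box+desk+bookshelf+mattress+dresser: volume 31, value 149
Minimum volume: 24 m³.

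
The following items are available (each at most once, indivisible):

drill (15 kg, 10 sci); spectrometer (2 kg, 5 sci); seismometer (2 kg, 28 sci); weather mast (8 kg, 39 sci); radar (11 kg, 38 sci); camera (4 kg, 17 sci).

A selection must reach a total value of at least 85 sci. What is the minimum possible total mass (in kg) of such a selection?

Subsets with value ≥ 85, sorted by total mass:
- spectrometer+seismometer+weather mast+camera: mass 16, value 89
- spectrometer+seismometer+radar+camera: mass 19, value 88
- seismometer+weather mast+radar: mass 21, value 105
Minimum mass: 16 kg.

16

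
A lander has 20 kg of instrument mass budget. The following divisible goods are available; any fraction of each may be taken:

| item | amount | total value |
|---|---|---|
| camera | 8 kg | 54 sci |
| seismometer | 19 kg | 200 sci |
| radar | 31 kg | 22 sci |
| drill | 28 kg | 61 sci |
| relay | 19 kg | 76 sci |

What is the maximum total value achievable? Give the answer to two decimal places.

Take in order of value per unit:
- seismometer (200/19 per unit): all 19 → value 200, running total 200.00
- camera (54/8 per unit): 1 of 8 → value 1×54/8 = 6.7500, running total 206.75
Total 206.75.

206.75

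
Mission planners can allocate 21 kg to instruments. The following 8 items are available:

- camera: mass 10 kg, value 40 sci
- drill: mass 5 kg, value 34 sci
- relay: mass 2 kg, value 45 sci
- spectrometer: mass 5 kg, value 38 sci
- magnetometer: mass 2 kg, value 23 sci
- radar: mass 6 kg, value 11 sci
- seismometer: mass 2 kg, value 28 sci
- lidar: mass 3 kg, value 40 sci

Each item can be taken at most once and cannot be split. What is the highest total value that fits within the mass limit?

Check high-value combinations within 21 kg:
- drill+relay+spectrometer+magnetometer+seismometer+lidar: mass 5+2+5+2+2+3=19, value 34+45+38+23+28+40=208
- drill+relay+spectrometer+seismometer+lidar: mass 5+2+5+2+3=17, value 34+45+38+28+40=185
- relay+spectrometer+magnetometer+radar+seismometer+lidar: mass 2+5+2+6+2+3=20, value 45+38+23+11+28+40=185
Best: 208 sci.

208 sci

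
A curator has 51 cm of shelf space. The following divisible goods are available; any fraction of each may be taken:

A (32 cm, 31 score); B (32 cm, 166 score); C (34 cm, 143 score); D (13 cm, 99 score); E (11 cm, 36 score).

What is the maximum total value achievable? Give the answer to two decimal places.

Take in order of value per unit:
- D (99/13 per unit): all 13 → value 99, running total 99.00
- B (166/32 per unit): all 32 → value 166, running total 265.00
- C (143/34 per unit): 6 of 34 → value 6×143/34 = 25.2353, running total 290.24
Total 290.24.

290.24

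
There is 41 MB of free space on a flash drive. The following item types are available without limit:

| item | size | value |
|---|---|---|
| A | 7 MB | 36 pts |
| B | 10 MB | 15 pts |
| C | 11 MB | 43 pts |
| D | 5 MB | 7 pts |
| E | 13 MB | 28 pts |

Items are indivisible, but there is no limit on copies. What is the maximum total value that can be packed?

Best value-per-unit is A at 36/7; filling with it alone gives 5×36 = 180.
Optimal mix: 5×A + 1×D → size 40, value 187.

187 pts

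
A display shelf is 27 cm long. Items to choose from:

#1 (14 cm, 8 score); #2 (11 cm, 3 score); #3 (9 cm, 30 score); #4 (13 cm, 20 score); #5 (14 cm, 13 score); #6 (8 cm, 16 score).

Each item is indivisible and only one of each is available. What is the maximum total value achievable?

50 score

Check high-value combinations within 27 cm:
- #3+#4: length 9+13=22, value 30+20=50
- #3+#6: length 9+8=17, value 30+16=46
- #3+#5: length 9+14=23, value 30+13=43
- #1+#3: length 14+9=23, value 8+30=38
- #4+#6: length 13+8=21, value 20+16=36
Best: 50 score.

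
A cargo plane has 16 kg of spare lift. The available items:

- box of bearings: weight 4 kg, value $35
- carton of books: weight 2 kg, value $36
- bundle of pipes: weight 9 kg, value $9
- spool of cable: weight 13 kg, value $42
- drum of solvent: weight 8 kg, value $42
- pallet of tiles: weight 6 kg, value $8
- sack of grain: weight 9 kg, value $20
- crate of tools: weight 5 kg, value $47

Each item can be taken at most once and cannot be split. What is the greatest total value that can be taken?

$125

Check high-value combinations within 16 kg:
- carton of books+drum of solvent+crate of tools: weight 2+8+5=15, value 36+42+47=125
- box of bearings+carton of books+crate of tools: weight 4+2+5=11, value 35+36+47=118
- box of bearings+carton of books+drum of solvent: weight 4+2+8=14, value 35+36+42=113
- carton of books+sack of grain+crate of tools: weight 2+9+5=16, value 36+20+47=103
- carton of books+bundle of pipes+crate of tools: weight 2+9+5=16, value 36+9+47=92
Best: $125.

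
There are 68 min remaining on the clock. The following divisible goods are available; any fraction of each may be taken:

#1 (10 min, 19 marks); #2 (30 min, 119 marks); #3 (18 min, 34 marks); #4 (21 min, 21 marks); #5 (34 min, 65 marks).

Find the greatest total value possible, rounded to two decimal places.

191.60

Take in order of value per unit:
- #2 (119/30 per unit): all 30 → value 119, running total 119.00
- #5 (65/34 per unit): all 34 → value 65, running total 184.00
- #1 (19/10 per unit): 4 of 10 → value 4×19/10 = 7.6000, running total 191.60
Total 191.60.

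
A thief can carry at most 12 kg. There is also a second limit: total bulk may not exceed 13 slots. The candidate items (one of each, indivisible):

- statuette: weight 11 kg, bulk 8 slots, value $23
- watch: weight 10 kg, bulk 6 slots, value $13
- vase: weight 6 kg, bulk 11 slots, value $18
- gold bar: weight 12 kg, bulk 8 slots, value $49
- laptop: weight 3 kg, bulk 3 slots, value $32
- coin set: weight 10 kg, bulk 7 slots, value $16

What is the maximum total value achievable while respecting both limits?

$49

Feasible sets respecting both limits:
- gold bar: weight 12, bulk 8, value 49
- laptop: weight 3, bulk 3, value 32
- statuette: weight 11, bulk 8, value 23
Best: $49.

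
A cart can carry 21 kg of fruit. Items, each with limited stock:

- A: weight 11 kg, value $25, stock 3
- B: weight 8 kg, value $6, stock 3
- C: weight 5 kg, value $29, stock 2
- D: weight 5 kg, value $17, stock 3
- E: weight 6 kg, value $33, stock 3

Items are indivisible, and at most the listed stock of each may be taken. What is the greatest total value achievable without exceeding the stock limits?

$108

Best selections within weight 21 and stock limits:
- 2×C + 1×D + 1×E: weight 21, value 108
- 3×E: weight 18, value 99
Best: $108.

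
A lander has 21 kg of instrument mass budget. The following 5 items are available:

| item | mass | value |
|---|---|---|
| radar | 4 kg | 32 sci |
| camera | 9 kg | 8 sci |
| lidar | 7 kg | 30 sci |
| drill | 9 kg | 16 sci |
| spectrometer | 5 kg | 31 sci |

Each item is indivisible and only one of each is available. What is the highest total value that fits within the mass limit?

Check high-value combinations within 21 kg:
- radar+lidar+spectrometer: mass 4+7+5=16, value 32+30+31=93
- radar+drill+spectrometer: mass 4+9+5=18, value 32+16+31=79
- radar+lidar+drill: mass 4+7+9=20, value 32+30+16=78
Best: 93 sci.

93 sci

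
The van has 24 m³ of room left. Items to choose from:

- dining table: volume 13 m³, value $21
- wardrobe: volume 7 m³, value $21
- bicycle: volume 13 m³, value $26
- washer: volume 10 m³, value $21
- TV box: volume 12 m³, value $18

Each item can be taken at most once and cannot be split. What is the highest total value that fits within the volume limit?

This is a 0/1 knapsack; check combinations near the capacity.
- wardrobe+bicycle: volume 7+13=20, value 21+26=47
- bicycle+washer: volume 13+10=23, value 26+21=47
- wardrobe+washer: volume 7+10=17, value 21+21=42
- dining table+wardrobe: volume 13+7=20, value 21+21=42
- dining table+washer: volume 13+10=23, value 21+21=42
Best: $47.

$47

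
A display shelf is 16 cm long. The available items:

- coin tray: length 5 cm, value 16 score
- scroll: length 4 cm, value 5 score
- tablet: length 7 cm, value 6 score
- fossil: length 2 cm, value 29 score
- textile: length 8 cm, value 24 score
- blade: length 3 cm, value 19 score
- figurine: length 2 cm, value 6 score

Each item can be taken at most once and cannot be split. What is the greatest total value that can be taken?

78 score

Check high-value combinations within 16 cm:
- fossil+textile+blade+figurine: length 2+8+3+2=15, value 29+24+19+6=78
- coin tray+scroll+fossil+blade+figurine: length 5+4+2+3+2=16, value 16+5+29+19+6=75
- fossil+textile+blade: length 2+8+3=13, value 29+24+19=72
Best: 78 score.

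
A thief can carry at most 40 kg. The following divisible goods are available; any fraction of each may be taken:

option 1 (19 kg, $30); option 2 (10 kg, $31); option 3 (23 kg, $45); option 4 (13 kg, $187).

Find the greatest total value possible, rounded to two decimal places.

251.26

Take in order of value per unit:
- option 4 (187/13 per unit): all 13 → value 187, running total 187.00
- option 2 (31/10 per unit): all 10 → value 31, running total 218.00
- option 3 (45/23 per unit): 17 of 23 → value 17×45/23 = 33.2609, running total 251.26
Total 251.26.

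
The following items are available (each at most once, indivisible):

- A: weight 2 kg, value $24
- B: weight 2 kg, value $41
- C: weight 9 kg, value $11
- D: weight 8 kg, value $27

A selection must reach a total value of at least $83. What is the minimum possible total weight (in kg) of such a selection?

Subsets with value ≥ 83, sorted by total weight:
- A+B+D: weight 12, value 92
- A+B+C+D: weight 21, value 103
Minimum weight: 12 kg.

12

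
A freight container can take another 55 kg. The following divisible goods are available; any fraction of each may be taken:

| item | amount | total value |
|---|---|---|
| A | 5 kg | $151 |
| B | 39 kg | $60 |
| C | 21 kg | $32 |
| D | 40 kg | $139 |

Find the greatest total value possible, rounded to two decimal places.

Take in order of value per unit:
- A (151/5 per unit): all 5 → value 151, running total 151.00
- D (139/40 per unit): all 40 → value 139, running total 290.00
- B (60/39 per unit): 10 of 39 → value 10×60/39 = 15.3846, running total 305.38
Total 305.38.

305.38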